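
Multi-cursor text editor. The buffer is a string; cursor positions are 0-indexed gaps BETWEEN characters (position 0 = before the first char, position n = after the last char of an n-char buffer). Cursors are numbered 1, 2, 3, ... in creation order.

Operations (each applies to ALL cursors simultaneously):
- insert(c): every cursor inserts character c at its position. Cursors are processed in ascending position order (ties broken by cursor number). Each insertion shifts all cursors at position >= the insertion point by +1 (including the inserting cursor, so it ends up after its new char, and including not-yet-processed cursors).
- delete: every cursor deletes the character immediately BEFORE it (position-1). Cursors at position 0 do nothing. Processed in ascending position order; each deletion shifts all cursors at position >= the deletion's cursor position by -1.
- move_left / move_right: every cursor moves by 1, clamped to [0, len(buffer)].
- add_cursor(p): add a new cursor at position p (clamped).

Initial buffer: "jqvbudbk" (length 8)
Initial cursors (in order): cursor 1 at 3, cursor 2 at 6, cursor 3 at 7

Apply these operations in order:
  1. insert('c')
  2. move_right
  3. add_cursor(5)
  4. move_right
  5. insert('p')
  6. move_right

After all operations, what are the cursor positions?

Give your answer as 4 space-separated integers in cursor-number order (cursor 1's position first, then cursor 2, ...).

After op 1 (insert('c')): buffer="jqvcbudcbck" (len 11), cursors c1@4 c2@8 c3@10, authorship ...1...2.3.
After op 2 (move_right): buffer="jqvcbudcbck" (len 11), cursors c1@5 c2@9 c3@11, authorship ...1...2.3.
After op 3 (add_cursor(5)): buffer="jqvcbudcbck" (len 11), cursors c1@5 c4@5 c2@9 c3@11, authorship ...1...2.3.
After op 4 (move_right): buffer="jqvcbudcbck" (len 11), cursors c1@6 c4@6 c2@10 c3@11, authorship ...1...2.3.
After op 5 (insert('p')): buffer="jqvcbuppdcbcpkp" (len 15), cursors c1@8 c4@8 c2@13 c3@15, authorship ...1..14.2.32.3
After op 6 (move_right): buffer="jqvcbuppdcbcpkp" (len 15), cursors c1@9 c4@9 c2@14 c3@15, authorship ...1..14.2.32.3

Answer: 9 14 15 9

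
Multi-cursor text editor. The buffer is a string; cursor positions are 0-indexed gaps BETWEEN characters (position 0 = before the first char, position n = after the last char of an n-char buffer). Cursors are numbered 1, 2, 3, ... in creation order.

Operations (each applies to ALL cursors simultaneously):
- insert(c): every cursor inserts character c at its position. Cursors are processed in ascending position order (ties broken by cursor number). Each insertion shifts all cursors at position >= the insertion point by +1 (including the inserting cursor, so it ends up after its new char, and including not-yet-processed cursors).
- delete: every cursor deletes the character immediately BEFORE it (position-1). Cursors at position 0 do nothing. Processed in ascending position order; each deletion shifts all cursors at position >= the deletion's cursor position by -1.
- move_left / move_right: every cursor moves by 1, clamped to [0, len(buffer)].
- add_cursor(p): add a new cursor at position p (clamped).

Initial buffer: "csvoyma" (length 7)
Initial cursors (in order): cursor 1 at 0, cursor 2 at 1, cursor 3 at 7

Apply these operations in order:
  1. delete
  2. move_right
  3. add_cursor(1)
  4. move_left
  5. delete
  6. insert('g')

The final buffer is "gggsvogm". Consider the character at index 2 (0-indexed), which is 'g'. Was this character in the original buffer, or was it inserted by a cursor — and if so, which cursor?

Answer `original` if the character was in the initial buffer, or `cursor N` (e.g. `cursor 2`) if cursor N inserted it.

Answer: cursor 4

Derivation:
After op 1 (delete): buffer="svoym" (len 5), cursors c1@0 c2@0 c3@5, authorship .....
After op 2 (move_right): buffer="svoym" (len 5), cursors c1@1 c2@1 c3@5, authorship .....
After op 3 (add_cursor(1)): buffer="svoym" (len 5), cursors c1@1 c2@1 c4@1 c3@5, authorship .....
After op 4 (move_left): buffer="svoym" (len 5), cursors c1@0 c2@0 c4@0 c3@4, authorship .....
After op 5 (delete): buffer="svom" (len 4), cursors c1@0 c2@0 c4@0 c3@3, authorship ....
After op 6 (insert('g')): buffer="gggsvogm" (len 8), cursors c1@3 c2@3 c4@3 c3@7, authorship 124...3.
Authorship (.=original, N=cursor N): 1 2 4 . . . 3 .
Index 2: author = 4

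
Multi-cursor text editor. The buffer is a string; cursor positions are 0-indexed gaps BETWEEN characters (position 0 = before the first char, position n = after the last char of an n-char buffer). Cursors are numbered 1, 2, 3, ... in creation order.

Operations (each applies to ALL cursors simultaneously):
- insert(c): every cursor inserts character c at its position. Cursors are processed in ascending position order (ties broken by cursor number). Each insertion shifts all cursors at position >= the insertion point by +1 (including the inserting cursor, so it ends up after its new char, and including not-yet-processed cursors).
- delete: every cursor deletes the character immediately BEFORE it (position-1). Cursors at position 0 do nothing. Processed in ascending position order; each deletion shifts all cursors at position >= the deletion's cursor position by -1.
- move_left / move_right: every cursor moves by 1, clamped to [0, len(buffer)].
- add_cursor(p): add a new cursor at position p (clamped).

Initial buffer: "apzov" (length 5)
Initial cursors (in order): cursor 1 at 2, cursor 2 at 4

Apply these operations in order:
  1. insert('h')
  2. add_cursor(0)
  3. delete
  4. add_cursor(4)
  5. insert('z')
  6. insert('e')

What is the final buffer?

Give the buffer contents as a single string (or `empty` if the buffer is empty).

Answer: zeapzezozzeev

Derivation:
After op 1 (insert('h')): buffer="aphzohv" (len 7), cursors c1@3 c2@6, authorship ..1..2.
After op 2 (add_cursor(0)): buffer="aphzohv" (len 7), cursors c3@0 c1@3 c2@6, authorship ..1..2.
After op 3 (delete): buffer="apzov" (len 5), cursors c3@0 c1@2 c2@4, authorship .....
After op 4 (add_cursor(4)): buffer="apzov" (len 5), cursors c3@0 c1@2 c2@4 c4@4, authorship .....
After op 5 (insert('z')): buffer="zapzzozzv" (len 9), cursors c3@1 c1@4 c2@8 c4@8, authorship 3..1..24.
After op 6 (insert('e')): buffer="zeapzezozzeev" (len 13), cursors c3@2 c1@6 c2@12 c4@12, authorship 33..11..2424.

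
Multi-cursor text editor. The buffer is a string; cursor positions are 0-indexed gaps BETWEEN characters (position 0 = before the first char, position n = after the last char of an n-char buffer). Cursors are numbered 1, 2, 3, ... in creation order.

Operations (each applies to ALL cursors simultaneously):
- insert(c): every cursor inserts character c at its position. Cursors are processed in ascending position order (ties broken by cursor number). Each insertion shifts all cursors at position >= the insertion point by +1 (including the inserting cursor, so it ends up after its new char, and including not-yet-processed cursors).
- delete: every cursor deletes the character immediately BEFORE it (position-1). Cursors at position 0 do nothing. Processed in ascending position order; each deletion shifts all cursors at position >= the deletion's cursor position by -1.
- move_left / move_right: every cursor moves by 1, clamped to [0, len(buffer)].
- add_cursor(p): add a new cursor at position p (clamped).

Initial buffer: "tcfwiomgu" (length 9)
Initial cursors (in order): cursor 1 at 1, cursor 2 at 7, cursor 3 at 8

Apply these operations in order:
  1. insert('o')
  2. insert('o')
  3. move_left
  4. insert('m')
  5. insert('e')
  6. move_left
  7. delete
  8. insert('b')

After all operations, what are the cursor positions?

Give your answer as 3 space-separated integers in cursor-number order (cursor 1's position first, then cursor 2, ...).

After op 1 (insert('o')): buffer="tocfwiomogou" (len 12), cursors c1@2 c2@9 c3@11, authorship .1......2.3.
After op 2 (insert('o')): buffer="toocfwiomoogoou" (len 15), cursors c1@3 c2@11 c3@14, authorship .11......22.33.
After op 3 (move_left): buffer="toocfwiomoogoou" (len 15), cursors c1@2 c2@10 c3@13, authorship .11......22.33.
After op 4 (insert('m')): buffer="tomocfwiomomogomou" (len 18), cursors c1@3 c2@12 c3@16, authorship .111......222.333.
After op 5 (insert('e')): buffer="tomeocfwiomomeogomeou" (len 21), cursors c1@4 c2@14 c3@19, authorship .1111......2222.3333.
After op 6 (move_left): buffer="tomeocfwiomomeogomeou" (len 21), cursors c1@3 c2@13 c3@18, authorship .1111......2222.3333.
After op 7 (delete): buffer="toeocfwiomoeogoeou" (len 18), cursors c1@2 c2@11 c3@15, authorship .111......222.333.
After op 8 (insert('b')): buffer="tobeocfwiomobeogobeou" (len 21), cursors c1@3 c2@13 c3@18, authorship .1111......2222.3333.

Answer: 3 13 18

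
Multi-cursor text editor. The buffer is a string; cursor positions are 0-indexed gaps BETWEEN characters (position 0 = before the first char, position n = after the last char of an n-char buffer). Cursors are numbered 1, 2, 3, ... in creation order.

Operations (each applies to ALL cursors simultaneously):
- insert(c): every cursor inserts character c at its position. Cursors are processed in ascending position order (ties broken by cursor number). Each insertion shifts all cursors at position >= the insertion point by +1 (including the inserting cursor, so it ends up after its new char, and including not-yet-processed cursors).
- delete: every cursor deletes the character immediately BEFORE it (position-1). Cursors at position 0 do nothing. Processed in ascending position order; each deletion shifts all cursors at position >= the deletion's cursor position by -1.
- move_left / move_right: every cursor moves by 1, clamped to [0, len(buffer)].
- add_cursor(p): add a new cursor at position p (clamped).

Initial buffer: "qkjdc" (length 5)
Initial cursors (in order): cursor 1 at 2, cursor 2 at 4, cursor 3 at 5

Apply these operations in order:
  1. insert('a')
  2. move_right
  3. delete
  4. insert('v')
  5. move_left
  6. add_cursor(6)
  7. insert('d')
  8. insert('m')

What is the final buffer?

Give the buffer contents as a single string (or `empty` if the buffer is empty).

After op 1 (insert('a')): buffer="qkajdaca" (len 8), cursors c1@3 c2@6 c3@8, authorship ..1..2.3
After op 2 (move_right): buffer="qkajdaca" (len 8), cursors c1@4 c2@7 c3@8, authorship ..1..2.3
After op 3 (delete): buffer="qkada" (len 5), cursors c1@3 c2@5 c3@5, authorship ..1.2
After op 4 (insert('v')): buffer="qkavdavv" (len 8), cursors c1@4 c2@8 c3@8, authorship ..11.223
After op 5 (move_left): buffer="qkavdavv" (len 8), cursors c1@3 c2@7 c3@7, authorship ..11.223
After op 6 (add_cursor(6)): buffer="qkavdavv" (len 8), cursors c1@3 c4@6 c2@7 c3@7, authorship ..11.223
After op 7 (insert('d')): buffer="qkadvdadvddv" (len 12), cursors c1@4 c4@8 c2@11 c3@11, authorship ..111.242233
After op 8 (insert('m')): buffer="qkadmvdadmvddmmv" (len 16), cursors c1@5 c4@10 c2@15 c3@15, authorship ..1111.244223233

Answer: qkadmvdadmvddmmv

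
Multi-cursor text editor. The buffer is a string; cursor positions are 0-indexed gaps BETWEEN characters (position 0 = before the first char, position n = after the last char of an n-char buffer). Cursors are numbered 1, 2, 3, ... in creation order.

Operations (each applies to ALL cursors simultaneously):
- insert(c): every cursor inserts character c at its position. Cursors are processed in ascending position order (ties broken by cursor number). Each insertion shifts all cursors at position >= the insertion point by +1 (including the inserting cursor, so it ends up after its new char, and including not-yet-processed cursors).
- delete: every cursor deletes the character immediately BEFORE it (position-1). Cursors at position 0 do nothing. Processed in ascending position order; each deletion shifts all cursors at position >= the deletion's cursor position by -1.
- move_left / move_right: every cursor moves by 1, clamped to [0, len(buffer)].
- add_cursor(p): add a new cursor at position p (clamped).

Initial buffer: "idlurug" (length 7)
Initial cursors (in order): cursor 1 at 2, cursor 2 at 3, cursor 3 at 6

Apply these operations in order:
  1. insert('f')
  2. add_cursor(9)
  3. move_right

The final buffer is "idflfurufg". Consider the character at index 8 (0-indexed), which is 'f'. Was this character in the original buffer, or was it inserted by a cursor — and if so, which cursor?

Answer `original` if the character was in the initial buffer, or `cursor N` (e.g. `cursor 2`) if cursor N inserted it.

Answer: cursor 3

Derivation:
After op 1 (insert('f')): buffer="idflfurufg" (len 10), cursors c1@3 c2@5 c3@9, authorship ..1.2...3.
After op 2 (add_cursor(9)): buffer="idflfurufg" (len 10), cursors c1@3 c2@5 c3@9 c4@9, authorship ..1.2...3.
After op 3 (move_right): buffer="idflfurufg" (len 10), cursors c1@4 c2@6 c3@10 c4@10, authorship ..1.2...3.
Authorship (.=original, N=cursor N): . . 1 . 2 . . . 3 .
Index 8: author = 3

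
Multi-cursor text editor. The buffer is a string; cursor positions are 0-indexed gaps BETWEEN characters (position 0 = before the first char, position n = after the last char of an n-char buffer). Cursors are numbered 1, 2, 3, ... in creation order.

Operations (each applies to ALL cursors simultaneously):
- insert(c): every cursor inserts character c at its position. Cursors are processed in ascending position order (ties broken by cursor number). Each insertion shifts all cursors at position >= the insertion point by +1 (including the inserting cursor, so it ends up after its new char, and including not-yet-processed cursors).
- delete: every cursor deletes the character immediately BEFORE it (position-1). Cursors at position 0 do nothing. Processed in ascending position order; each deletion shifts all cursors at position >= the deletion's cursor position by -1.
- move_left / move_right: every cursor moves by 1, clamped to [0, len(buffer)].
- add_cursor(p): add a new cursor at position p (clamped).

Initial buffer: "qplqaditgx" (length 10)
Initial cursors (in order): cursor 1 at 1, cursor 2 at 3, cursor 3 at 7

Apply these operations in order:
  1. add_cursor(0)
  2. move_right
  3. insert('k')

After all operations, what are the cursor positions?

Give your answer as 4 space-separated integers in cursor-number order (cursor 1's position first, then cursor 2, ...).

Answer: 4 7 12 2

Derivation:
After op 1 (add_cursor(0)): buffer="qplqaditgx" (len 10), cursors c4@0 c1@1 c2@3 c3@7, authorship ..........
After op 2 (move_right): buffer="qplqaditgx" (len 10), cursors c4@1 c1@2 c2@4 c3@8, authorship ..........
After op 3 (insert('k')): buffer="qkpklqkaditkgx" (len 14), cursors c4@2 c1@4 c2@7 c3@12, authorship .4.1..2....3..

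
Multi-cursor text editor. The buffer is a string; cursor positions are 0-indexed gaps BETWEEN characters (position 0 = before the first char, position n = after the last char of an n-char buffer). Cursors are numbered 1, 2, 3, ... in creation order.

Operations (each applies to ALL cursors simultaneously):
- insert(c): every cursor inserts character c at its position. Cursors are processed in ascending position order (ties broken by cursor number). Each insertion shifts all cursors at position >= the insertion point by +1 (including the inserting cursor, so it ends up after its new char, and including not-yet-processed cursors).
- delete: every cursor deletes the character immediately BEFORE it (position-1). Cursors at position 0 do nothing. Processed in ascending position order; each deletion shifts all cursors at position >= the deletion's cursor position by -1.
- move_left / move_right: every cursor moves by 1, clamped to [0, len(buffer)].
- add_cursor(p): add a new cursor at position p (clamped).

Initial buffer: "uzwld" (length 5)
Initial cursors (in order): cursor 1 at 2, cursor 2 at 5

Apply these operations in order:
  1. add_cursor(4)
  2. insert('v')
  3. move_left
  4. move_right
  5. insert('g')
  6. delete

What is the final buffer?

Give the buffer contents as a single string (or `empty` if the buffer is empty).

Answer: uzvwlvdv

Derivation:
After op 1 (add_cursor(4)): buffer="uzwld" (len 5), cursors c1@2 c3@4 c2@5, authorship .....
After op 2 (insert('v')): buffer="uzvwlvdv" (len 8), cursors c1@3 c3@6 c2@8, authorship ..1..3.2
After op 3 (move_left): buffer="uzvwlvdv" (len 8), cursors c1@2 c3@5 c2@7, authorship ..1..3.2
After op 4 (move_right): buffer="uzvwlvdv" (len 8), cursors c1@3 c3@6 c2@8, authorship ..1..3.2
After op 5 (insert('g')): buffer="uzvgwlvgdvg" (len 11), cursors c1@4 c3@8 c2@11, authorship ..11..33.22
After op 6 (delete): buffer="uzvwlvdv" (len 8), cursors c1@3 c3@6 c2@8, authorship ..1..3.2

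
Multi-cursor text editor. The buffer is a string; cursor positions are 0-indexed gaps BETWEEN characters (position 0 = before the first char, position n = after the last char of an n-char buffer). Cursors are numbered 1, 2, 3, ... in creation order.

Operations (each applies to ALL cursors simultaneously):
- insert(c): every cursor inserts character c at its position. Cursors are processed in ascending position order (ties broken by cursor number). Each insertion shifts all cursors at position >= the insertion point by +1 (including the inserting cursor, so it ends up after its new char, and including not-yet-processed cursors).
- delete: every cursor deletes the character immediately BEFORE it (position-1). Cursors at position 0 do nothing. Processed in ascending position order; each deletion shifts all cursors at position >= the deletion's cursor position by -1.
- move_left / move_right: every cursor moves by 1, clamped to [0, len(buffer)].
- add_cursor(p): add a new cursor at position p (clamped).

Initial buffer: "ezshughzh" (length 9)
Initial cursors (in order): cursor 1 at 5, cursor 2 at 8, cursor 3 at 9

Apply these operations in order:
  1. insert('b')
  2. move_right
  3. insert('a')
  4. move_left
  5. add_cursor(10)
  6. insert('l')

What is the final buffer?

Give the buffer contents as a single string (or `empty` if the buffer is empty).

Answer: ezshubglahzlbhlabla

Derivation:
After op 1 (insert('b')): buffer="ezshubghzbhb" (len 12), cursors c1@6 c2@10 c3@12, authorship .....1...2.3
After op 2 (move_right): buffer="ezshubghzbhb" (len 12), cursors c1@7 c2@11 c3@12, authorship .....1...2.3
After op 3 (insert('a')): buffer="ezshubgahzbhaba" (len 15), cursors c1@8 c2@13 c3@15, authorship .....1.1..2.233
After op 4 (move_left): buffer="ezshubgahzbhaba" (len 15), cursors c1@7 c2@12 c3@14, authorship .....1.1..2.233
After op 5 (add_cursor(10)): buffer="ezshubgahzbhaba" (len 15), cursors c1@7 c4@10 c2@12 c3@14, authorship .....1.1..2.233
After op 6 (insert('l')): buffer="ezshubglahzlbhlabla" (len 19), cursors c1@8 c4@12 c2@15 c3@18, authorship .....1.11..42.22333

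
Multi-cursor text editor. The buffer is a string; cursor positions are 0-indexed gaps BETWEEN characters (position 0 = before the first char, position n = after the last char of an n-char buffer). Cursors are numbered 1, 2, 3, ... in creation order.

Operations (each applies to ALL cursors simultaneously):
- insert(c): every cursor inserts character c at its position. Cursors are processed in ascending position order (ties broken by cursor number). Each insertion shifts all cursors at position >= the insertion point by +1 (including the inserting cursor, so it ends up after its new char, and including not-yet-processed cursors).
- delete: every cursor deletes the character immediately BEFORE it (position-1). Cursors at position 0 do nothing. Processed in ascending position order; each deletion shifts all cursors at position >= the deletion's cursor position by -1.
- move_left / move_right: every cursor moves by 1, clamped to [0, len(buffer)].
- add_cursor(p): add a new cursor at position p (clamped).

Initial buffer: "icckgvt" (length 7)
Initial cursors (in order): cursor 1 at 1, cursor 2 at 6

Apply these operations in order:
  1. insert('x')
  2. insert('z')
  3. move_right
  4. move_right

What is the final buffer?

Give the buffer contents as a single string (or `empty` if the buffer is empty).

Answer: ixzcckgvxzt

Derivation:
After op 1 (insert('x')): buffer="ixcckgvxt" (len 9), cursors c1@2 c2@8, authorship .1.....2.
After op 2 (insert('z')): buffer="ixzcckgvxzt" (len 11), cursors c1@3 c2@10, authorship .11.....22.
After op 3 (move_right): buffer="ixzcckgvxzt" (len 11), cursors c1@4 c2@11, authorship .11.....22.
After op 4 (move_right): buffer="ixzcckgvxzt" (len 11), cursors c1@5 c2@11, authorship .11.....22.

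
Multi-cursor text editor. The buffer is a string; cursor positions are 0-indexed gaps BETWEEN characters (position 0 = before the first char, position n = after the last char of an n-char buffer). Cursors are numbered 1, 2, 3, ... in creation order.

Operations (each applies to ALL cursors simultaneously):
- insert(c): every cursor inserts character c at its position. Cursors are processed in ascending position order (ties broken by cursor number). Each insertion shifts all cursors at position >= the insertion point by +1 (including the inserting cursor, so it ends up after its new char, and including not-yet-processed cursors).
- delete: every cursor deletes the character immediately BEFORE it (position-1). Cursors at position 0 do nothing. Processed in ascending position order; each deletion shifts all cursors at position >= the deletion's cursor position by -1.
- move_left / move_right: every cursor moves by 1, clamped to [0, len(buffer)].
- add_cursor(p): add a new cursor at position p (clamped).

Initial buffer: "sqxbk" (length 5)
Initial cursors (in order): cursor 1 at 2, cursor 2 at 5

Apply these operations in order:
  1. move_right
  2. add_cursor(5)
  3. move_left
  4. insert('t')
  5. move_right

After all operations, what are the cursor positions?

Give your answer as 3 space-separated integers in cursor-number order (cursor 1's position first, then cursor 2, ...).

After op 1 (move_right): buffer="sqxbk" (len 5), cursors c1@3 c2@5, authorship .....
After op 2 (add_cursor(5)): buffer="sqxbk" (len 5), cursors c1@3 c2@5 c3@5, authorship .....
After op 3 (move_left): buffer="sqxbk" (len 5), cursors c1@2 c2@4 c3@4, authorship .....
After op 4 (insert('t')): buffer="sqtxbttk" (len 8), cursors c1@3 c2@7 c3@7, authorship ..1..23.
After op 5 (move_right): buffer="sqtxbttk" (len 8), cursors c1@4 c2@8 c3@8, authorship ..1..23.

Answer: 4 8 8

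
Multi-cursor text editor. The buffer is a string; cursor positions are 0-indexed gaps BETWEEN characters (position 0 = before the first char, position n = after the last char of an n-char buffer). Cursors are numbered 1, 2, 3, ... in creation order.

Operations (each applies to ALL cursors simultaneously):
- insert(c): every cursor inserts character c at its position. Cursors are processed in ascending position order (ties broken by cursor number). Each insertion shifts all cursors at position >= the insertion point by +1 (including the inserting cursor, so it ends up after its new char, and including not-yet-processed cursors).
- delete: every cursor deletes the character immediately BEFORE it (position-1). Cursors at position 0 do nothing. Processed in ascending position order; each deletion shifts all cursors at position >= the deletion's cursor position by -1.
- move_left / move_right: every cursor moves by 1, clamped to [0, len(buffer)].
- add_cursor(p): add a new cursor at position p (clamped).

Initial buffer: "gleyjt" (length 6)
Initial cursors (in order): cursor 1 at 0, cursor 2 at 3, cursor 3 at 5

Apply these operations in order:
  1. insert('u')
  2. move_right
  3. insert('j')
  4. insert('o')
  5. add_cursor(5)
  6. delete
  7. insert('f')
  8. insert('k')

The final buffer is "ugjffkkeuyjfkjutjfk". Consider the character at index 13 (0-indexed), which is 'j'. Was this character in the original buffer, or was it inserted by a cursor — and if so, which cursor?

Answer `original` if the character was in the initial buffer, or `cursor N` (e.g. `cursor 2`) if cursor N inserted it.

After op 1 (insert('u')): buffer="ugleuyjut" (len 9), cursors c1@1 c2@5 c3@8, authorship 1...2..3.
After op 2 (move_right): buffer="ugleuyjut" (len 9), cursors c1@2 c2@6 c3@9, authorship 1...2..3.
After op 3 (insert('j')): buffer="ugjleuyjjutj" (len 12), cursors c1@3 c2@8 c3@12, authorship 1.1..2.2.3.3
After op 4 (insert('o')): buffer="ugjoleuyjojutjo" (len 15), cursors c1@4 c2@10 c3@15, authorship 1.11..2.22.3.33
After op 5 (add_cursor(5)): buffer="ugjoleuyjojutjo" (len 15), cursors c1@4 c4@5 c2@10 c3@15, authorship 1.11..2.22.3.33
After op 6 (delete): buffer="ugjeuyjjutj" (len 11), cursors c1@3 c4@3 c2@7 c3@11, authorship 1.1.2.2.3.3
After op 7 (insert('f')): buffer="ugjffeuyjfjutjf" (len 15), cursors c1@5 c4@5 c2@10 c3@15, authorship 1.114.2.22.3.33
After op 8 (insert('k')): buffer="ugjffkkeuyjfkjutjfk" (len 19), cursors c1@7 c4@7 c2@13 c3@19, authorship 1.11414.2.222.3.333
Authorship (.=original, N=cursor N): 1 . 1 1 4 1 4 . 2 . 2 2 2 . 3 . 3 3 3
Index 13: author = original

Answer: original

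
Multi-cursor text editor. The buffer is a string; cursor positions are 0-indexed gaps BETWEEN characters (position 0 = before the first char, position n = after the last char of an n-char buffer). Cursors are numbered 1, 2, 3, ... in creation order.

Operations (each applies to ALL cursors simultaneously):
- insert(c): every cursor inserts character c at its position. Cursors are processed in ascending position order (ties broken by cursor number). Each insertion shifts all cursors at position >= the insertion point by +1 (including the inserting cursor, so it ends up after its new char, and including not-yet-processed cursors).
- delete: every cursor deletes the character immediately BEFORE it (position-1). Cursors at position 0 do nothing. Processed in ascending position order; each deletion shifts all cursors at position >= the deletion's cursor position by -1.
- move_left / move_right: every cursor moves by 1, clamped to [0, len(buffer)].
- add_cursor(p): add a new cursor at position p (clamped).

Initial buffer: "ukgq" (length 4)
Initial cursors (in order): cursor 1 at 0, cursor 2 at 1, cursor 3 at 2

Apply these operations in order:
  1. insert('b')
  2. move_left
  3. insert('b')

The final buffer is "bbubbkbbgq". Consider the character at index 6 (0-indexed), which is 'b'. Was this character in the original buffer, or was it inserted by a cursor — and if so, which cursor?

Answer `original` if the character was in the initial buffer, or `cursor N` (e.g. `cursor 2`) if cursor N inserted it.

Answer: cursor 3

Derivation:
After op 1 (insert('b')): buffer="bubkbgq" (len 7), cursors c1@1 c2@3 c3@5, authorship 1.2.3..
After op 2 (move_left): buffer="bubkbgq" (len 7), cursors c1@0 c2@2 c3@4, authorship 1.2.3..
After op 3 (insert('b')): buffer="bbubbkbbgq" (len 10), cursors c1@1 c2@4 c3@7, authorship 11.22.33..
Authorship (.=original, N=cursor N): 1 1 . 2 2 . 3 3 . .
Index 6: author = 3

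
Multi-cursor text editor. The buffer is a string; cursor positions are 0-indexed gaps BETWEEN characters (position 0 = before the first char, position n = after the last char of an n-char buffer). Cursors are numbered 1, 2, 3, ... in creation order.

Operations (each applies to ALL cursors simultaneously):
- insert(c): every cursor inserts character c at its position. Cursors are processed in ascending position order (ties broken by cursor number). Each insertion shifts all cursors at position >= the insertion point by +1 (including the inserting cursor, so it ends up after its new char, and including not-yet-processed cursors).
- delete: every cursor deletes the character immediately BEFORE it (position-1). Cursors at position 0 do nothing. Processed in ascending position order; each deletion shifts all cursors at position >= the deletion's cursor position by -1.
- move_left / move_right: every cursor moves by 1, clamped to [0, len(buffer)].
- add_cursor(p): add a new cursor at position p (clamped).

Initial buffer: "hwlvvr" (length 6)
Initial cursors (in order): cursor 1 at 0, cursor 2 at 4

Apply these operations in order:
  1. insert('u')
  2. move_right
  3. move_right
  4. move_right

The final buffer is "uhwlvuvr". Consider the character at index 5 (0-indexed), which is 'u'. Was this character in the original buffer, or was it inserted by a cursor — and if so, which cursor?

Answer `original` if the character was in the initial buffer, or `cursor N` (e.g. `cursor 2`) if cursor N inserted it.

After op 1 (insert('u')): buffer="uhwlvuvr" (len 8), cursors c1@1 c2@6, authorship 1....2..
After op 2 (move_right): buffer="uhwlvuvr" (len 8), cursors c1@2 c2@7, authorship 1....2..
After op 3 (move_right): buffer="uhwlvuvr" (len 8), cursors c1@3 c2@8, authorship 1....2..
After op 4 (move_right): buffer="uhwlvuvr" (len 8), cursors c1@4 c2@8, authorship 1....2..
Authorship (.=original, N=cursor N): 1 . . . . 2 . .
Index 5: author = 2

Answer: cursor 2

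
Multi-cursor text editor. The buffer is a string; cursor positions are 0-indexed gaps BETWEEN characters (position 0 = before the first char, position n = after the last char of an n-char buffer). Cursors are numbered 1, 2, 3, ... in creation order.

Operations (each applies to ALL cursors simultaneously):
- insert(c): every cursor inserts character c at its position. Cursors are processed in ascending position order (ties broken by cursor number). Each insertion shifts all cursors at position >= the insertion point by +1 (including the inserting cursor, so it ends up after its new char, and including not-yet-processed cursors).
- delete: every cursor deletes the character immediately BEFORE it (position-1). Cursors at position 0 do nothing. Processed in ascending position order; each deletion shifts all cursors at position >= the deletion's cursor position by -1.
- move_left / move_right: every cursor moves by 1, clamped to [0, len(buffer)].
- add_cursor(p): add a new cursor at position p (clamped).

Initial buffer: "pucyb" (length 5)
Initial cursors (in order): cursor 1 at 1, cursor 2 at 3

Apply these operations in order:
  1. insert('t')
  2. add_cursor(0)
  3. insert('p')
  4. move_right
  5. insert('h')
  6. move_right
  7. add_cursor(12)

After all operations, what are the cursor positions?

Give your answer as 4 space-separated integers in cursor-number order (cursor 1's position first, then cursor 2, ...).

Answer: 8 13 4 12

Derivation:
After op 1 (insert('t')): buffer="ptuctyb" (len 7), cursors c1@2 c2@5, authorship .1..2..
After op 2 (add_cursor(0)): buffer="ptuctyb" (len 7), cursors c3@0 c1@2 c2@5, authorship .1..2..
After op 3 (insert('p')): buffer="pptpuctpyb" (len 10), cursors c3@1 c1@4 c2@8, authorship 3.11..22..
After op 4 (move_right): buffer="pptpuctpyb" (len 10), cursors c3@2 c1@5 c2@9, authorship 3.11..22..
After op 5 (insert('h')): buffer="pphtpuhctpyhb" (len 13), cursors c3@3 c1@7 c2@12, authorship 3.311.1.22.2.
After op 6 (move_right): buffer="pphtpuhctpyhb" (len 13), cursors c3@4 c1@8 c2@13, authorship 3.311.1.22.2.
After op 7 (add_cursor(12)): buffer="pphtpuhctpyhb" (len 13), cursors c3@4 c1@8 c4@12 c2@13, authorship 3.311.1.22.2.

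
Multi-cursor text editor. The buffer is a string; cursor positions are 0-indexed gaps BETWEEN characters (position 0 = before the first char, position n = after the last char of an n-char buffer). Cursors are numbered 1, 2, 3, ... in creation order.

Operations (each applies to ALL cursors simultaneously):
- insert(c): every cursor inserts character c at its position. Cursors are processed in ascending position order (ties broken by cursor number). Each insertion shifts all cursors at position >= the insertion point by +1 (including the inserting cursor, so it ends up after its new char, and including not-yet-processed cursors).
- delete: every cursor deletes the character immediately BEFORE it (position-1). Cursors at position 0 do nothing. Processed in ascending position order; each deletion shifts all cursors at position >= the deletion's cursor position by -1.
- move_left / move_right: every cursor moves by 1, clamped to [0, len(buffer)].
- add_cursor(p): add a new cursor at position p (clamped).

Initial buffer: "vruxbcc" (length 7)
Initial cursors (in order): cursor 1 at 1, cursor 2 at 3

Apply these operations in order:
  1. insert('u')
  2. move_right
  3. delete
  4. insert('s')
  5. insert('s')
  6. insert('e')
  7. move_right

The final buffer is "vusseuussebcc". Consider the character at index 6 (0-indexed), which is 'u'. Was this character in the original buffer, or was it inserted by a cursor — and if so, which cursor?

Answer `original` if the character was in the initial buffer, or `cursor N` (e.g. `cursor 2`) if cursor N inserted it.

Answer: cursor 2

Derivation:
After op 1 (insert('u')): buffer="vuruuxbcc" (len 9), cursors c1@2 c2@5, authorship .1..2....
After op 2 (move_right): buffer="vuruuxbcc" (len 9), cursors c1@3 c2@6, authorship .1..2....
After op 3 (delete): buffer="vuuubcc" (len 7), cursors c1@2 c2@4, authorship .1.2...
After op 4 (insert('s')): buffer="vusuusbcc" (len 9), cursors c1@3 c2@6, authorship .11.22...
After op 5 (insert('s')): buffer="vussuussbcc" (len 11), cursors c1@4 c2@8, authorship .111.222...
After op 6 (insert('e')): buffer="vusseuussebcc" (len 13), cursors c1@5 c2@10, authorship .1111.2222...
After op 7 (move_right): buffer="vusseuussebcc" (len 13), cursors c1@6 c2@11, authorship .1111.2222...
Authorship (.=original, N=cursor N): . 1 1 1 1 . 2 2 2 2 . . .
Index 6: author = 2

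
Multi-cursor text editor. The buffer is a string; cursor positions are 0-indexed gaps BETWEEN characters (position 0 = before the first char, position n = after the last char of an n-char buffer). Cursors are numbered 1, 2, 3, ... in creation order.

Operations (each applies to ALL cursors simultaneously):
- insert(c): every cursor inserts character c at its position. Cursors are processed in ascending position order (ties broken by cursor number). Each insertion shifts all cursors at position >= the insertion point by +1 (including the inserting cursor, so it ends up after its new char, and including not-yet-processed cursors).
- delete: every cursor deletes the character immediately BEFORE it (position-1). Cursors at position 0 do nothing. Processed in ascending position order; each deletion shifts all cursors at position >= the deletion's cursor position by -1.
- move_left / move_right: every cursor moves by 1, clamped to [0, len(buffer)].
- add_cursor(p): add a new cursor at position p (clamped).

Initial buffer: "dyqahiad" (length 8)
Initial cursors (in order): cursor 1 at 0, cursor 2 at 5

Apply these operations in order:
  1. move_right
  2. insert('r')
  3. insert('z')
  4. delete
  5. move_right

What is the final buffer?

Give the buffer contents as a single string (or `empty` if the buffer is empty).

After op 1 (move_right): buffer="dyqahiad" (len 8), cursors c1@1 c2@6, authorship ........
After op 2 (insert('r')): buffer="dryqahirad" (len 10), cursors c1@2 c2@8, authorship .1.....2..
After op 3 (insert('z')): buffer="drzyqahirzad" (len 12), cursors c1@3 c2@10, authorship .11.....22..
After op 4 (delete): buffer="dryqahirad" (len 10), cursors c1@2 c2@8, authorship .1.....2..
After op 5 (move_right): buffer="dryqahirad" (len 10), cursors c1@3 c2@9, authorship .1.....2..

Answer: dryqahirad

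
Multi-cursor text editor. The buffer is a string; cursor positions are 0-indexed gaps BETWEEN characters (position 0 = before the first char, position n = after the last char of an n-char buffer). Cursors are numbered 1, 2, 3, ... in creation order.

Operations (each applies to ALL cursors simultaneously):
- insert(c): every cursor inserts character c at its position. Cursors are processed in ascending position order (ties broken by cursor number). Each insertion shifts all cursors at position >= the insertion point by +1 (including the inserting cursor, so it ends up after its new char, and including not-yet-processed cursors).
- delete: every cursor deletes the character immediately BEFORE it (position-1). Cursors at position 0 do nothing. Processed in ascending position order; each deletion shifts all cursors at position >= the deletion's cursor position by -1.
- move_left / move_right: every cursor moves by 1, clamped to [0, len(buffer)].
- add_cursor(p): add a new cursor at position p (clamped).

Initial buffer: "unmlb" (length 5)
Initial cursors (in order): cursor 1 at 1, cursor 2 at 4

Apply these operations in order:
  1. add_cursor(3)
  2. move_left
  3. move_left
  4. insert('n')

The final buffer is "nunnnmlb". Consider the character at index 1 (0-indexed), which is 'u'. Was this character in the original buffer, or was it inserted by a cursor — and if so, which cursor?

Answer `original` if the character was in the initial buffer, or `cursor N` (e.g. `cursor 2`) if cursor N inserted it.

After op 1 (add_cursor(3)): buffer="unmlb" (len 5), cursors c1@1 c3@3 c2@4, authorship .....
After op 2 (move_left): buffer="unmlb" (len 5), cursors c1@0 c3@2 c2@3, authorship .....
After op 3 (move_left): buffer="unmlb" (len 5), cursors c1@0 c3@1 c2@2, authorship .....
After op 4 (insert('n')): buffer="nunnnmlb" (len 8), cursors c1@1 c3@3 c2@5, authorship 1.3.2...
Authorship (.=original, N=cursor N): 1 . 3 . 2 . . .
Index 1: author = original

Answer: original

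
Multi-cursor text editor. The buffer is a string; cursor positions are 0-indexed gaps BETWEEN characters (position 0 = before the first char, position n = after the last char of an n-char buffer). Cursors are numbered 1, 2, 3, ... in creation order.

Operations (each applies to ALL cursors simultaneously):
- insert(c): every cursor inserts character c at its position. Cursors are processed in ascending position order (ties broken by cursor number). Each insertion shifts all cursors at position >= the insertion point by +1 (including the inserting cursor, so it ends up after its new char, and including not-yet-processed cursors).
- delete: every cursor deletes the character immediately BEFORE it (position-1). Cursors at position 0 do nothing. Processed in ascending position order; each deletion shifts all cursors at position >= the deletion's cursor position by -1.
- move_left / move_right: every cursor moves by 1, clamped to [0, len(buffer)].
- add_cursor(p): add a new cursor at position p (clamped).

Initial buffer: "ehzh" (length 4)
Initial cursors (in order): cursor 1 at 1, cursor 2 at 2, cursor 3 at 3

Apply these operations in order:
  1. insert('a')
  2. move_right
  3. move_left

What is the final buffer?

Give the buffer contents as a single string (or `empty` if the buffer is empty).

After op 1 (insert('a')): buffer="eahazah" (len 7), cursors c1@2 c2@4 c3@6, authorship .1.2.3.
After op 2 (move_right): buffer="eahazah" (len 7), cursors c1@3 c2@5 c3@7, authorship .1.2.3.
After op 3 (move_left): buffer="eahazah" (len 7), cursors c1@2 c2@4 c3@6, authorship .1.2.3.

Answer: eahazah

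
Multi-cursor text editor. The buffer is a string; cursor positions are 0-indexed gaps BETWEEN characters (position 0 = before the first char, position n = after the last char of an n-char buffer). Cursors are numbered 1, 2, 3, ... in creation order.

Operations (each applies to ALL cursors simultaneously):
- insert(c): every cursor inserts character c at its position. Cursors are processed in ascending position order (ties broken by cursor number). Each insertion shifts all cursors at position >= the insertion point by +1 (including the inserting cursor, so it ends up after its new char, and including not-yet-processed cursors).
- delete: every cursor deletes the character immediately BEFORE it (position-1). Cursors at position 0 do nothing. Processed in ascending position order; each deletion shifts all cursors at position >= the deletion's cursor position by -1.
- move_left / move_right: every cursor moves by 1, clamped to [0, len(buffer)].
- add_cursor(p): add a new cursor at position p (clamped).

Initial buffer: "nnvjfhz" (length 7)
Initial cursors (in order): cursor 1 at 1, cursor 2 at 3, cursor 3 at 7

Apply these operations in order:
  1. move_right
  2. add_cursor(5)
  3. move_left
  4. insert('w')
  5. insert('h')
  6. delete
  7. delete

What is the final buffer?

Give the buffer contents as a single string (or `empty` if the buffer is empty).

Answer: nnvjfhz

Derivation:
After op 1 (move_right): buffer="nnvjfhz" (len 7), cursors c1@2 c2@4 c3@7, authorship .......
After op 2 (add_cursor(5)): buffer="nnvjfhz" (len 7), cursors c1@2 c2@4 c4@5 c3@7, authorship .......
After op 3 (move_left): buffer="nnvjfhz" (len 7), cursors c1@1 c2@3 c4@4 c3@6, authorship .......
After op 4 (insert('w')): buffer="nwnvwjwfhwz" (len 11), cursors c1@2 c2@5 c4@7 c3@10, authorship .1..2.4..3.
After op 5 (insert('h')): buffer="nwhnvwhjwhfhwhz" (len 15), cursors c1@3 c2@7 c4@10 c3@14, authorship .11..22.44..33.
After op 6 (delete): buffer="nwnvwjwfhwz" (len 11), cursors c1@2 c2@5 c4@7 c3@10, authorship .1..2.4..3.
After op 7 (delete): buffer="nnvjfhz" (len 7), cursors c1@1 c2@3 c4@4 c3@6, authorship .......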